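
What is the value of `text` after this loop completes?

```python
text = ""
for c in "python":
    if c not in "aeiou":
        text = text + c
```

Let's trace through this code step by step.

Initialize: text = ''
Entering loop: for c in "python":
After iteration 1: c = 'p', text = 'p'
After iteration 2: c = 'y', text = 'py'
After iteration 3: c = 't', text = 'pyt'
After iteration 4: c = 'h', text = 'pyth'
After iteration 5: c = 'o', text = 'pyth'
After iteration 6: c = 'n', text = 'pythn'
Loop ends.

Final answer: 'pythn'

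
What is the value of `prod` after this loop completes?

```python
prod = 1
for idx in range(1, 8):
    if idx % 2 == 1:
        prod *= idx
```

Let's trace through this code step by step.

Initialize: prod = 1
Entering loop: for idx in range(1, 8):
After iteration 1: idx = 1, prod = 1
After iteration 2: idx = 2, prod = 1
After iteration 3: idx = 3, prod = 3
After iteration 4: idx = 4, prod = 3
After iteration 5: idx = 5, prod = 15
After iteration 6: idx = 6, prod = 15
After iteration 7: idx = 7, prod = 105
Loop ends.

Final answer: 105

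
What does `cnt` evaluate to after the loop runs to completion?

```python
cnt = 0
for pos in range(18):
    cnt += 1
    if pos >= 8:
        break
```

Let's trace through this code step by step.

Initialize: cnt = 0
Entering loop: for pos in range(18):
After iteration 1: pos = 0, cnt = 1
After iteration 2: pos = 1, cnt = 2
After iteration 3: pos = 2, cnt = 3
After iteration 4: pos = 3, cnt = 4
After iteration 5: pos = 4, cnt = 5
After iteration 6: pos = 5, cnt = 6
After iteration 7: pos = 6, cnt = 7
After iteration 8: pos = 7, cnt = 8
After iteration 9: pos = 8, cnt = 9
Loop ends.

Final answer: 9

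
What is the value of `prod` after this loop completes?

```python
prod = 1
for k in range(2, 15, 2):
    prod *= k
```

Let's trace through this code step by step.

Initialize: prod = 1
Entering loop: for k in range(2, 15, 2):
After iteration 1: k = 2, prod = 2
After iteration 2: k = 4, prod = 8
After iteration 3: k = 6, prod = 48
After iteration 4: k = 8, prod = 384
After iteration 5: k = 10, prod = 3840
After iteration 6: k = 12, prod = 46080
After iteration 7: k = 14, prod = 645120
Loop ends.

Final answer: 645120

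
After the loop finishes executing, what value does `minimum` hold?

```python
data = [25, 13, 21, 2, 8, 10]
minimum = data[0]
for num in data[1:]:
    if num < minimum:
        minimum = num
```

Let's trace through this code step by step.

Initialize: data = [25, 13, 21, 2, 8, 10]
Initialize: minimum = 25
Entering loop: for num in data[1:]:
After iteration 1: num = 13, minimum = 13
After iteration 2: num = 21, minimum = 13
After iteration 3: num = 2, minimum = 2
After iteration 4: num = 8, minimum = 2
After iteration 5: num = 10, minimum = 2
Loop ends.

Final answer: 2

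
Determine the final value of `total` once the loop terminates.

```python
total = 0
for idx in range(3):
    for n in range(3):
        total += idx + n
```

Let's trace through this code step by step.

Initialize: total = 0
Entering loop: for idx in range(3):
After iteration 1: idx = 0, total = 3
After iteration 2: idx = 1, total = 9
After iteration 3: idx = 2, total = 18
Loop ends.

Final answer: 18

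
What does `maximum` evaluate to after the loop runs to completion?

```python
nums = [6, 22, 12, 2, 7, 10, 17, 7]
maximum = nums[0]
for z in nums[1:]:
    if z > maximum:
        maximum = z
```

Let's trace through this code step by step.

Initialize: nums = [6, 22, 12, 2, 7, 10, 17, 7]
Initialize: maximum = 6
Entering loop: for z in nums[1:]:
After iteration 1: z = 22, maximum = 22
After iteration 2: z = 12, maximum = 22
After iteration 3: z = 2, maximum = 22
After iteration 4: z = 7, maximum = 22
After iteration 5: z = 10, maximum = 22
After iteration 6: z = 17, maximum = 22
After iteration 7: z = 7, maximum = 22
Loop ends.

Final answer: 22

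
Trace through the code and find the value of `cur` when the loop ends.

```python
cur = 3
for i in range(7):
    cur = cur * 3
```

Let's trace through this code step by step.

Initialize: cur = 3
Entering loop: for i in range(7):
After iteration 1: i = 0, cur = 9
After iteration 2: i = 1, cur = 27
After iteration 3: i = 2, cur = 81
After iteration 4: i = 3, cur = 243
After iteration 5: i = 4, cur = 729
After iteration 6: i = 5, cur = 2187
After iteration 7: i = 6, cur = 6561
Loop ends.

Final answer: 6561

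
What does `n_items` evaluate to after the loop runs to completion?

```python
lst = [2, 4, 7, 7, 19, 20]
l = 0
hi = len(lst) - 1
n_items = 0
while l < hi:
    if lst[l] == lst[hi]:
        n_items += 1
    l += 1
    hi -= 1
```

Let's trace through this code step by step.

Initialize: lst = [2, 4, 7, 7, 19, 20]
Initialize: l = 0
Initialize: hi = 5
Initialize: n_items = 0
Entering loop: while l < hi:
After iteration 1: l = 1, hi = 4, n_items = 0
After iteration 2: l = 2, hi = 3, n_items = 0
After iteration 3: l = 3, hi = 2, n_items = 1
Loop ends.

Final answer: 1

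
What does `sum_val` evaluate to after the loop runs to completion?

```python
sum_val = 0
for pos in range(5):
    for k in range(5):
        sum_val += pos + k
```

Let's trace through this code step by step.

Initialize: sum_val = 0
Entering loop: for pos in range(5):
After iteration 1: pos = 0, sum_val = 10
After iteration 2: pos = 1, sum_val = 25
After iteration 3: pos = 2, sum_val = 45
After iteration 4: pos = 3, sum_val = 70
After iteration 5: pos = 4, sum_val = 100
Loop ends.

Final answer: 100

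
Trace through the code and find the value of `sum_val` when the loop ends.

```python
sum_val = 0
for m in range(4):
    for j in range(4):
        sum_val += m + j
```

Let's trace through this code step by step.

Initialize: sum_val = 0
Entering loop: for m in range(4):
After iteration 1: m = 0, sum_val = 6
After iteration 2: m = 1, sum_val = 16
After iteration 3: m = 2, sum_val = 30
After iteration 4: m = 3, sum_val = 48
Loop ends.

Final answer: 48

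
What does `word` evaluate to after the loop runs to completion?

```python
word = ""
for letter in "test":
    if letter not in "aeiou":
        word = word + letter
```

Let's trace through this code step by step.

Initialize: word = ''
Entering loop: for letter in "test":
After iteration 1: letter = 't', word = 't'
After iteration 2: letter = 'e', word = 't'
After iteration 3: letter = 's', word = 'ts'
After iteration 4: letter = 't', word = 'tst'
Loop ends.

Final answer: 'tst'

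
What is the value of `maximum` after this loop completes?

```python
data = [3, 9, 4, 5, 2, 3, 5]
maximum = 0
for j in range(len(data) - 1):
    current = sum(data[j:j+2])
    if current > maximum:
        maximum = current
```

Let's trace through this code step by step.

Initialize: data = [3, 9, 4, 5, 2, 3, 5]
Initialize: maximum = 0
Entering loop: for j in range(len(data) - 1):
After iteration 1: j = 0, maximum = 12, current = 12
After iteration 2: j = 1, maximum = 13, current = 13
After iteration 3: j = 2, maximum = 13, current = 9
After iteration 4: j = 3, maximum = 13, current = 7
After iteration 5: j = 4, maximum = 13, current = 5
After iteration 6: j = 5, maximum = 13, current = 8
Loop ends.

Final answer: 13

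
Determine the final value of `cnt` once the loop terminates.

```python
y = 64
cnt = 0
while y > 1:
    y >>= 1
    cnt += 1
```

Let's trace through this code step by step.

Initialize: y = 64
Initialize: cnt = 0
Entering loop: while y > 1:
After iteration 1: y = 32, cnt = 1
After iteration 2: y = 16, cnt = 2
After iteration 3: y = 8, cnt = 3
After iteration 4: y = 4, cnt = 4
After iteration 5: y = 2, cnt = 5
After iteration 6: y = 1, cnt = 6
Loop ends.

Final answer: 6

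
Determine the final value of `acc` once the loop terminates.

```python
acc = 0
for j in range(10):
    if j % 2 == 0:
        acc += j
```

Let's trace through this code step by step.

Initialize: acc = 0
Entering loop: for j in range(10):
After iteration 1: j = 0, acc = 0
After iteration 2: j = 1, acc = 0
After iteration 3: j = 2, acc = 2
After iteration 4: j = 3, acc = 2
After iteration 5: j = 4, acc = 6
After iteration 6: j = 5, acc = 6
After iteration 7: j = 6, acc = 12
After iteration 8: j = 7, acc = 12
After iteration 9: j = 8, acc = 20
After iteration 10: j = 9, acc = 20
Loop ends.

Final answer: 20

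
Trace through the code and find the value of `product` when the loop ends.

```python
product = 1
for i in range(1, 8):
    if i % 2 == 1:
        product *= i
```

Let's trace through this code step by step.

Initialize: product = 1
Entering loop: for i in range(1, 8):
After iteration 1: i = 1, product = 1
After iteration 2: i = 2, product = 1
After iteration 3: i = 3, product = 3
After iteration 4: i = 4, product = 3
After iteration 5: i = 5, product = 15
After iteration 6: i = 6, product = 15
After iteration 7: i = 7, product = 105
Loop ends.

Final answer: 105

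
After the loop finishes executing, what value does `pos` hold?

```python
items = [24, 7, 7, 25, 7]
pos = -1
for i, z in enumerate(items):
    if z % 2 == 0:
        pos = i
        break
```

Let's trace through this code step by step.

Initialize: items = [24, 7, 7, 25, 7]
Initialize: pos = -1
Entering loop: for i, z in enumerate(items):
After iteration 1: i = 0, z = 24, pos = 0
Loop ends.

Final answer: 0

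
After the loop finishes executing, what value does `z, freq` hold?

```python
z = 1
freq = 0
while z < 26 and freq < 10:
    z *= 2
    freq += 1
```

Let's trace through this code step by step.

Initialize: z = 1
Initialize: freq = 0
Entering loop: while z < 26 and freq < 10:
After iteration 1: z = 2, freq = 1
After iteration 2: z = 4, freq = 2
After iteration 3: z = 8, freq = 3
After iteration 4: z = 16, freq = 4
After iteration 5: z = 32, freq = 5
Loop ends.

Final answer: 32, 5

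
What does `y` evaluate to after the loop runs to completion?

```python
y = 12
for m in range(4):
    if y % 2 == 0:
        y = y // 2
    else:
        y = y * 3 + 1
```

Let's trace through this code step by step.

Initialize: y = 12
Entering loop: for m in range(4):
After iteration 1: m = 0, y = 6
After iteration 2: m = 1, y = 3
After iteration 3: m = 2, y = 10
After iteration 4: m = 3, y = 5
Loop ends.

Final answer: 5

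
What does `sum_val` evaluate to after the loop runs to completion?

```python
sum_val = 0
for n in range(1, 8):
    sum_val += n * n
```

Let's trace through this code step by step.

Initialize: sum_val = 0
Entering loop: for n in range(1, 8):
After iteration 1: n = 1, sum_val = 1
After iteration 2: n = 2, sum_val = 5
After iteration 3: n = 3, sum_val = 14
After iteration 4: n = 4, sum_val = 30
After iteration 5: n = 5, sum_val = 55
After iteration 6: n = 6, sum_val = 91
After iteration 7: n = 7, sum_val = 140
Loop ends.

Final answer: 140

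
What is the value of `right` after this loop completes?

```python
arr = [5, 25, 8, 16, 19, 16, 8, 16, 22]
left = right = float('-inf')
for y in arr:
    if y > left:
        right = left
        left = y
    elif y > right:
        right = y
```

Let's trace through this code step by step.

Initialize: arr = [5, 25, 8, 16, 19, 16, 8, 16, 22]
Initialize: left = -inf
Initialize: right = -inf
Entering loop: for y in arr:
After iteration 1: y = 5, left = 5, right = -inf
After iteration 2: y = 25, left = 25, right = 5
After iteration 3: y = 8, left = 25, right = 8
After iteration 4: y = 16, left = 25, right = 16
After iteration 5: y = 19, left = 25, right = 19
After iteration 6: y = 16, left = 25, right = 19
After iteration 7: y = 8, left = 25, right = 19
After iteration 8: y = 16, left = 25, right = 19
After iteration 9: y = 22, left = 25, right = 22
Loop ends.

Final answer: 22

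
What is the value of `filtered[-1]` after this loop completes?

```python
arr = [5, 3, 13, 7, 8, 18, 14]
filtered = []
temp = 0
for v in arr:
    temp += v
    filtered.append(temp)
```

Let's trace through this code step by step.

Initialize: arr = [5, 3, 13, 7, 8, 18, 14]
Initialize: filtered = []
Initialize: temp = 0
Entering loop: for v in arr:
After iteration 1: v = 5, filtered = [5], temp = 5
After iteration 2: v = 3, filtered = [5, 8], temp = 8
After iteration 3: v = 13, filtered = [5, 8, 21], temp = 21
After iteration 4: v = 7, filtered = [5, 8, 21, 28], temp = 28
After iteration 5: v = 8, filtered = [5, 8, 21, 28, 36], temp = 36
After iteration 6: v = 18, filtered = [5, 8, 21, 28, 36, 54], temp = 54
After iteration 7: v = 14, filtered = [5, 8, 21, 28, 36, 54, 68], temp = 68
Loop ends.
filtered[-1] = 68

Final answer: 68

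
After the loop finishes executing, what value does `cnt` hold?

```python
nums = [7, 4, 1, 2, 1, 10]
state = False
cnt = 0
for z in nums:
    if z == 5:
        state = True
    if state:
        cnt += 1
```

Let's trace through this code step by step.

Initialize: nums = [7, 4, 1, 2, 1, 10]
Initialize: state = False
Initialize: cnt = 0
Entering loop: for z in nums:
After iteration 1: z = 7, cnt = 0
After iteration 2: z = 4, cnt = 0
After iteration 3: z = 1, cnt = 0
After iteration 4: z = 2, cnt = 0
After iteration 5: z = 1, cnt = 0
After iteration 6: z = 10, cnt = 0
Loop ends.

Final answer: 0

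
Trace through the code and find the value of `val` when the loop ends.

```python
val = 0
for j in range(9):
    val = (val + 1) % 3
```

Let's trace through this code step by step.

Initialize: val = 0
Entering loop: for j in range(9):
After iteration 1: j = 0, val = 1
After iteration 2: j = 1, val = 2
After iteration 3: j = 2, val = 0
After iteration 4: j = 3, val = 1
After iteration 5: j = 4, val = 2
After iteration 6: j = 5, val = 0
After iteration 7: j = 6, val = 1
After iteration 8: j = 7, val = 2
After iteration 9: j = 8, val = 0
Loop ends.

Final answer: 0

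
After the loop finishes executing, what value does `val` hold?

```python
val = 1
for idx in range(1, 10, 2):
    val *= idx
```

Let's trace through this code step by step.

Initialize: val = 1
Entering loop: for idx in range(1, 10, 2):
After iteration 1: idx = 1, val = 1
After iteration 2: idx = 3, val = 3
After iteration 3: idx = 5, val = 15
After iteration 4: idx = 7, val = 105
After iteration 5: idx = 9, val = 945
Loop ends.

Final answer: 945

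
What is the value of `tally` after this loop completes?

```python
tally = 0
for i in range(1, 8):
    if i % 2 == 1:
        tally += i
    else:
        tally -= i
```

Let's trace through this code step by step.

Initialize: tally = 0
Entering loop: for i in range(1, 8):
After iteration 1: i = 1, tally = 1
After iteration 2: i = 2, tally = -1
After iteration 3: i = 3, tally = 2
After iteration 4: i = 4, tally = -2
After iteration 5: i = 5, tally = 3
After iteration 6: i = 6, tally = -3
After iteration 7: i = 7, tally = 4
Loop ends.

Final answer: 4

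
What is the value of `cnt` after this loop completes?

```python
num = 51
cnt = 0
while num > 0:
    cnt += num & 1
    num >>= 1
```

Let's trace through this code step by step.

Initialize: num = 51
Initialize: cnt = 0
Entering loop: while num > 0:
After iteration 1: num = 25, cnt = 1
After iteration 2: num = 12, cnt = 2
After iteration 3: num = 6, cnt = 2
After iteration 4: num = 3, cnt = 2
After iteration 5: num = 1, cnt = 3
After iteration 6: num = 0, cnt = 4
Loop ends.

Final answer: 4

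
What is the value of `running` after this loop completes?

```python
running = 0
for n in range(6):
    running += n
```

Let's trace through this code step by step.

Initialize: running = 0
Entering loop: for n in range(6):
After iteration 1: n = 0, running = 0
After iteration 2: n = 1, running = 1
After iteration 3: n = 2, running = 3
After iteration 4: n = 3, running = 6
After iteration 5: n = 4, running = 10
After iteration 6: n = 5, running = 15
Loop ends.

Final answer: 15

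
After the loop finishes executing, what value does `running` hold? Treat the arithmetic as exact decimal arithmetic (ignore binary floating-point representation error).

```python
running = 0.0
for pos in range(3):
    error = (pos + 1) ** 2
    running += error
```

Let's trace through this code step by step.

Initialize: running = 0.0
Entering loop: for pos in range(3):
After iteration 1: pos = 0, running = 1.0, error = 1
After iteration 2: pos = 1, running = 5.0, error = 4
After iteration 3: pos = 2, running = 14.0, error = 9
Loop ends.

Final answer: 14.0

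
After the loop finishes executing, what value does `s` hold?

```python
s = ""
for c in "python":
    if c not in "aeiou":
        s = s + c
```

Let's trace through this code step by step.

Initialize: s = ''
Entering loop: for c in "python":
After iteration 1: c = 'p', s = 'p'
After iteration 2: c = 'y', s = 'py'
After iteration 3: c = 't', s = 'pyt'
After iteration 4: c = 'h', s = 'pyth'
After iteration 5: c = 'o', s = 'pyth'
After iteration 6: c = 'n', s = 'pythn'
Loop ends.

Final answer: 'pythn'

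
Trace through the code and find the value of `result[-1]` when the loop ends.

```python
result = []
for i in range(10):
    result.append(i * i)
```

Let's trace through this code step by step.

Initialize: result = []
Entering loop: for i in range(10):
After iteration 1: i = 0, result = [0]
After iteration 2: i = 1, result = [0, 1]
After iteration 3: i = 2, result = [0, 1, 4]
After iteration 4: i = 3, result = [0, 1, 4, 9]
After iteration 5: i = 4, result = [0, 1, 4, 9, 16]
After iteration 6: i = 5, result = [0, 1, 4, 9, 16, 25]
After iteration 7: i = 6, result = [0, 1, 4, 9, 16, 25, 36]
After iteration 8: i = 7, result = [0, 1, 4, 9, 16, 25, 36, 49]
After iteration 9: i = 8, result = [0, 1, 4, 9, 16, 25, 36, 49, 64]
After iteration 10: i = 9, result = [0, 1, 4, 9, 16, 25, 36, 49, 64, 81]
Loop ends.
result[-1] = 81

Final answer: 81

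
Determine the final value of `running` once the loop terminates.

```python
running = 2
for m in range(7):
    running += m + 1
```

Let's trace through this code step by step.

Initialize: running = 2
Entering loop: for m in range(7):
After iteration 1: m = 0, running = 3
After iteration 2: m = 1, running = 5
After iteration 3: m = 2, running = 8
After iteration 4: m = 3, running = 12
After iteration 5: m = 4, running = 17
After iteration 6: m = 5, running = 23
After iteration 7: m = 6, running = 30
Loop ends.

Final answer: 30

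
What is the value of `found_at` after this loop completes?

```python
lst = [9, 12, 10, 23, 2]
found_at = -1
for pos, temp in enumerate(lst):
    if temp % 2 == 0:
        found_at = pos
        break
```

Let's trace through this code step by step.

Initialize: lst = [9, 12, 10, 23, 2]
Initialize: found_at = -1
Entering loop: for pos, temp in enumerate(lst):
After iteration 1: pos = 0, temp = 9, found_at = -1
After iteration 2: pos = 1, temp = 12, found_at = 1
Loop ends.

Final answer: 1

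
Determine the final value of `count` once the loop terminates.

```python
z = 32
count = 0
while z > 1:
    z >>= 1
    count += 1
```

Let's trace through this code step by step.

Initialize: z = 32
Initialize: count = 0
Entering loop: while z > 1:
After iteration 1: z = 16, count = 1
After iteration 2: z = 8, count = 2
After iteration 3: z = 4, count = 3
After iteration 4: z = 2, count = 4
After iteration 5: z = 1, count = 5
Loop ends.

Final answer: 5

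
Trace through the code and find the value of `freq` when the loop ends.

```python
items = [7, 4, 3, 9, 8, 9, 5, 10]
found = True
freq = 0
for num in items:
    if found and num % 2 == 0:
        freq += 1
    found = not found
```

Let's trace through this code step by step.

Initialize: items = [7, 4, 3, 9, 8, 9, 5, 10]
Initialize: found = True
Initialize: freq = 0
Entering loop: for num in items:
After iteration 1: num = 7, found = False, freq = 0
After iteration 2: num = 4, found = True, freq = 0
After iteration 3: num = 3, found = False, freq = 0
After iteration 4: num = 9, found = True, freq = 0
After iteration 5: num = 8, found = False, freq = 1
After iteration 6: num = 9, found = True, freq = 1
After iteration 7: num = 5, found = False, freq = 1
After iteration 8: num = 10, found = True, freq = 1
Loop ends.

Final answer: 1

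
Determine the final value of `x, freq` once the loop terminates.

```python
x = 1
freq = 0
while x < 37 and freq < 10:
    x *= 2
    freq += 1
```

Let's trace through this code step by step.

Initialize: x = 1
Initialize: freq = 0
Entering loop: while x < 37 and freq < 10:
After iteration 1: x = 2, freq = 1
After iteration 2: x = 4, freq = 2
After iteration 3: x = 8, freq = 3
After iteration 4: x = 16, freq = 4
After iteration 5: x = 32, freq = 5
After iteration 6: x = 64, freq = 6
Loop ends.

Final answer: 64, 6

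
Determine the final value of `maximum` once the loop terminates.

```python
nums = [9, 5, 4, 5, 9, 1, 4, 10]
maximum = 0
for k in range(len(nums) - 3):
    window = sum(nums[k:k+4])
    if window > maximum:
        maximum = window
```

Let's trace through this code step by step.

Initialize: nums = [9, 5, 4, 5, 9, 1, 4, 10]
Initialize: maximum = 0
Entering loop: for k in range(len(nums) - 3):
After iteration 1: k = 0, maximum = 23, window = 23
After iteration 2: k = 1, maximum = 23, window = 23
After iteration 3: k = 2, maximum = 23, window = 19
After iteration 4: k = 3, maximum = 23, window = 19
After iteration 5: k = 4, maximum = 24, window = 24
Loop ends.

Final answer: 24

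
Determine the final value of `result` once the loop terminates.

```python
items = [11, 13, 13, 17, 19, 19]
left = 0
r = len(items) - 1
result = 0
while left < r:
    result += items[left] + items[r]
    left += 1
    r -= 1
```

Let's trace through this code step by step.

Initialize: items = [11, 13, 13, 17, 19, 19]
Initialize: left = 0
Initialize: r = 5
Initialize: result = 0
Entering loop: while left < r:
After iteration 1: left = 1, r = 4, result = 30
After iteration 2: left = 2, r = 3, result = 62
After iteration 3: left = 3, r = 2, result = 92
Loop ends.

Final answer: 92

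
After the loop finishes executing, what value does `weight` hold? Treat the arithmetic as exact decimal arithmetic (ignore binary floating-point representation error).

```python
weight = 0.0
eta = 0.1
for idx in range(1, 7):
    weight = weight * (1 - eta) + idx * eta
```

Let's trace through this code step by step.

Initialize: weight = 0.0
Initialize: eta = 0.1
Entering loop: for idx in range(1, 7):
After iteration 1: idx = 1, weight = 0.1
After iteration 2: idx = 2, weight = 0.29
After iteration 3: idx = 3, weight = 0.561
After iteration 4: idx = 4, weight = 0.9049
After iteration 5: idx = 5, weight = 1.31441
After iteration 6: idx = 6, weight = 1.782969
Loop ends.

Final answer: 1.782969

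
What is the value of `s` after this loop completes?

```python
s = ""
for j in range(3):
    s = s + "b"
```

Let's trace through this code step by step.

Initialize: s = ''
Entering loop: for j in range(3):
After iteration 1: j = 0, s = 'b'
After iteration 2: j = 1, s = 'bb'
After iteration 3: j = 2, s = 'bbb'
Loop ends.

Final answer: 'bbb'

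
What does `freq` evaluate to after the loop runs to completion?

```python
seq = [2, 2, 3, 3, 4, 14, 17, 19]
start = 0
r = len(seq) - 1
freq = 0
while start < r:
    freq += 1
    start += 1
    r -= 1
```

Let's trace through this code step by step.

Initialize: seq = [2, 2, 3, 3, 4, 14, 17, 19]
Initialize: start = 0
Initialize: r = 7
Initialize: freq = 0
Entering loop: while start < r:
After iteration 1: start = 1, r = 6, freq = 1
After iteration 2: start = 2, r = 5, freq = 2
After iteration 3: start = 3, r = 4, freq = 3
After iteration 4: start = 4, r = 3, freq = 4
Loop ends.

Final answer: 4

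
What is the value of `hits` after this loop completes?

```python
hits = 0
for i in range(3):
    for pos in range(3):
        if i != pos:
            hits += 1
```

Let's trace through this code step by step.

Initialize: hits = 0
Entering loop: for i in range(3):
After iteration 1: i = 0, hits = 2
After iteration 2: i = 1, hits = 4
After iteration 3: i = 2, hits = 6
Loop ends.

Final answer: 6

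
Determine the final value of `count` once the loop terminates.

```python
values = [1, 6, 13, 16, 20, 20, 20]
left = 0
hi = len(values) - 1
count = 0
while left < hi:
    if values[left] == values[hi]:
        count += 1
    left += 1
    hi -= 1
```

Let's trace through this code step by step.

Initialize: values = [1, 6, 13, 16, 20, 20, 20]
Initialize: left = 0
Initialize: hi = 6
Initialize: count = 0
Entering loop: while left < hi:
After iteration 1: left = 1, hi = 5, count = 0
After iteration 2: left = 2, hi = 4, count = 0
After iteration 3: left = 3, hi = 3, count = 0
Loop ends.

Final answer: 0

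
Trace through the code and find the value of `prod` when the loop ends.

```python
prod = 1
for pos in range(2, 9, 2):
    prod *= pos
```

Let's trace through this code step by step.

Initialize: prod = 1
Entering loop: for pos in range(2, 9, 2):
After iteration 1: pos = 2, prod = 2
After iteration 2: pos = 4, prod = 8
After iteration 3: pos = 6, prod = 48
After iteration 4: pos = 8, prod = 384
Loop ends.

Final answer: 384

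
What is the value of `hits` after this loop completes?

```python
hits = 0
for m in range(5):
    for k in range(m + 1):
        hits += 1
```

Let's trace through this code step by step.

Initialize: hits = 0
Entering loop: for m in range(5):
After iteration 1: m = 0, hits = 1, k = 0
After iteration 2: m = 1, hits = 3, k = 1
After iteration 3: m = 2, hits = 6, k = 2
After iteration 4: m = 3, hits = 10, k = 3
After iteration 5: m = 4, hits = 15, k = 4
Loop ends.

Final answer: 15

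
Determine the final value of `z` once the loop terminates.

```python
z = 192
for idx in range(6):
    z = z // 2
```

Let's trace through this code step by step.

Initialize: z = 192
Entering loop: for idx in range(6):
After iteration 1: idx = 0, z = 96
After iteration 2: idx = 1, z = 48
After iteration 3: idx = 2, z = 24
After iteration 4: idx = 3, z = 12
After iteration 5: idx = 4, z = 6
After iteration 6: idx = 5, z = 3
Loop ends.

Final answer: 3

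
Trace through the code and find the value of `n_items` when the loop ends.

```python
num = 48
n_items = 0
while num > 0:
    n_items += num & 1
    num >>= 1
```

Let's trace through this code step by step.

Initialize: num = 48
Initialize: n_items = 0
Entering loop: while num > 0:
After iteration 1: num = 24, n_items = 0
After iteration 2: num = 12, n_items = 0
After iteration 3: num = 6, n_items = 0
After iteration 4: num = 3, n_items = 0
After iteration 5: num = 1, n_items = 1
After iteration 6: num = 0, n_items = 2
Loop ends.

Final answer: 2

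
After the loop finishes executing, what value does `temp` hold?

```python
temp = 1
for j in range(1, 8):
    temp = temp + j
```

Let's trace through this code step by step.

Initialize: temp = 1
Entering loop: for j in range(1, 8):
After iteration 1: j = 1, temp = 2
After iteration 2: j = 2, temp = 4
After iteration 3: j = 3, temp = 7
After iteration 4: j = 4, temp = 11
After iteration 5: j = 5, temp = 16
After iteration 6: j = 6, temp = 22
After iteration 7: j = 7, temp = 29
Loop ends.

Final answer: 29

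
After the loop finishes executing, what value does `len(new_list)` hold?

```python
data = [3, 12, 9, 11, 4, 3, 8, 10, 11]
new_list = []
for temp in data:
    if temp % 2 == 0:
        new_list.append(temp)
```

Let's trace through this code step by step.

Initialize: data = [3, 12, 9, 11, 4, 3, 8, 10, 11]
Initialize: new_list = []
Entering loop: for temp in data:
After iteration 1: temp = 3, new_list = []
After iteration 2: temp = 12, new_list = [12]
After iteration 3: temp = 9, new_list = [12]
After iteration 4: temp = 11, new_list = [12]
After iteration 5: temp = 4, new_list = [12, 4]
After iteration 6: temp = 3, new_list = [12, 4]
After iteration 7: temp = 8, new_list = [12, 4, 8]
After iteration 8: temp = 10, new_list = [12, 4, 8, 10]
After iteration 9: temp = 11, new_list = [12, 4, 8, 10]
Loop ends.
len(new_list) = 4

Final answer: 4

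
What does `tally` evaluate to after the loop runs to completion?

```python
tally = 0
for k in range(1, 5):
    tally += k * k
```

Let's trace through this code step by step.

Initialize: tally = 0
Entering loop: for k in range(1, 5):
After iteration 1: k = 1, tally = 1
After iteration 2: k = 2, tally = 5
After iteration 3: k = 3, tally = 14
After iteration 4: k = 4, tally = 30
Loop ends.

Final answer: 30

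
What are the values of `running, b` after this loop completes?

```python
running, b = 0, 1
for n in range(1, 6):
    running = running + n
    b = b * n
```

Let's trace through this code step by step.

Initialize: running = 0
Initialize: b = 1
Entering loop: for n in range(1, 6):
After iteration 1: n = 1, running = 1, b = 1
After iteration 2: n = 2, running = 3, b = 2
After iteration 3: n = 3, running = 6, b = 6
After iteration 4: n = 4, running = 10, b = 24
After iteration 5: n = 5, running = 15, b = 120
Loop ends.

Final answer: 15, 120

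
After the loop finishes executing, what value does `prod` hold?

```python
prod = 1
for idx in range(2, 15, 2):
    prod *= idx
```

Let's trace through this code step by step.

Initialize: prod = 1
Entering loop: for idx in range(2, 15, 2):
After iteration 1: idx = 2, prod = 2
After iteration 2: idx = 4, prod = 8
After iteration 3: idx = 6, prod = 48
After iteration 4: idx = 8, prod = 384
After iteration 5: idx = 10, prod = 3840
After iteration 6: idx = 12, prod = 46080
After iteration 7: idx = 14, prod = 645120
Loop ends.

Final answer: 645120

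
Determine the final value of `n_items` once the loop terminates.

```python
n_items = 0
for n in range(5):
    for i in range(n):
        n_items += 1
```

Let's trace through this code step by step.

Initialize: n_items = 0
Entering loop: for n in range(5):
After iteration 1: n = 0, n_items = 0
After iteration 2: n = 1, n_items = 1, i = 0
After iteration 3: n = 2, n_items = 3, i = 1
After iteration 4: n = 3, n_items = 6, i = 2
After iteration 5: n = 4, n_items = 10, i = 3
Loop ends.

Final answer: 10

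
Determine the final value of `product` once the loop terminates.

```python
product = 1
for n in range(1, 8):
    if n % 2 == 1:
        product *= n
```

Let's trace through this code step by step.

Initialize: product = 1
Entering loop: for n in range(1, 8):
After iteration 1: n = 1, product = 1
After iteration 2: n = 2, product = 1
After iteration 3: n = 3, product = 3
After iteration 4: n = 4, product = 3
After iteration 5: n = 5, product = 15
After iteration 6: n = 6, product = 15
After iteration 7: n = 7, product = 105
Loop ends.

Final answer: 105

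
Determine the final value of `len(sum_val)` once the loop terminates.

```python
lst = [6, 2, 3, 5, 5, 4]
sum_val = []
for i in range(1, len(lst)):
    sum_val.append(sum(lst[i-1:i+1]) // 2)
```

Let's trace through this code step by step.

Initialize: lst = [6, 2, 3, 5, 5, 4]
Initialize: sum_val = []
Entering loop: for i in range(1, len(lst)):
After iteration 1: i = 1, sum_val = [4]
After iteration 2: i = 2, sum_val = [4, 2]
After iteration 3: i = 3, sum_val = [4, 2, 4]
After iteration 4: i = 4, sum_val = [4, 2, 4, 5]
After iteration 5: i = 5, sum_val = [4, 2, 4, 5, 4]
Loop ends.
len(sum_val) = 5

Final answer: 5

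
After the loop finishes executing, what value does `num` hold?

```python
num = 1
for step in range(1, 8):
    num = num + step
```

Let's trace through this code step by step.

Initialize: num = 1
Entering loop: for step in range(1, 8):
After iteration 1: step = 1, num = 2
After iteration 2: step = 2, num = 4
After iteration 3: step = 3, num = 7
After iteration 4: step = 4, num = 11
After iteration 5: step = 5, num = 16
After iteration 6: step = 6, num = 22
After iteration 7: step = 7, num = 29
Loop ends.

Final answer: 29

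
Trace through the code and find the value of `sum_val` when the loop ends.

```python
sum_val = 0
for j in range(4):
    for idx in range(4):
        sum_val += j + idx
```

Let's trace through this code step by step.

Initialize: sum_val = 0
Entering loop: for j in range(4):
After iteration 1: j = 0, sum_val = 6
After iteration 2: j = 1, sum_val = 16
After iteration 3: j = 2, sum_val = 30
After iteration 4: j = 3, sum_val = 48
Loop ends.

Final answer: 48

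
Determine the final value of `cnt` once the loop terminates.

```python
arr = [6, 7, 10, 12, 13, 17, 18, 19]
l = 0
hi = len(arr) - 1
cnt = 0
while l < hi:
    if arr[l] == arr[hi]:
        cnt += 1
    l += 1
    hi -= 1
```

Let's trace through this code step by step.

Initialize: arr = [6, 7, 10, 12, 13, 17, 18, 19]
Initialize: l = 0
Initialize: hi = 7
Initialize: cnt = 0
Entering loop: while l < hi:
After iteration 1: l = 1, hi = 6, cnt = 0
After iteration 2: l = 2, hi = 5, cnt = 0
After iteration 3: l = 3, hi = 4, cnt = 0
After iteration 4: l = 4, hi = 3, cnt = 0
Loop ends.

Final answer: 0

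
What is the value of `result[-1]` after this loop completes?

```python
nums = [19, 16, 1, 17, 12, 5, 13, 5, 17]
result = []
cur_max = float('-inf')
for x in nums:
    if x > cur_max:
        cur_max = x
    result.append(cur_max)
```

Let's trace through this code step by step.

Initialize: nums = [19, 16, 1, 17, 12, 5, 13, 5, 17]
Initialize: result = []
Initialize: cur_max = -inf
Entering loop: for x in nums:
After iteration 1: x = 19, result = [19], cur_max = 19
After iteration 2: x = 16, result = [19, 19], cur_max = 19
After iteration 3: x = 1, result = [19, 19, 19], cur_max = 19
After iteration 4: x = 17, result = [19, 19, 19, 19], cur_max = 19
After iteration 5: x = 12, result = [19, 19, 19, 19, 19], cur_max = 19
After iteration 6: x = 5, result = [19, 19, 19, 19, 19, 19], cur_max = 19
After iteration 7: x = 13, result = [19, 19, 19, 19, 19, 19, 19], cur_max = 19
After iteration 8: x = 5, result = [19, 19, 19, 19, 19, 19, 19, 19], cur_max = 19
After iteration 9: x = 17, result = [19, 19, 19, 19, 19, 19, 19, 19, 19], cur_max = 19
Loop ends.
result[-1] = 19

Final answer: 19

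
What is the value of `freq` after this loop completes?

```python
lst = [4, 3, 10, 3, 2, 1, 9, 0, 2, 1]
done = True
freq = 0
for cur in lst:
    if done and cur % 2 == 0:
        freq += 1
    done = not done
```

Let's trace through this code step by step.

Initialize: lst = [4, 3, 10, 3, 2, 1, 9, 0, 2, 1]
Initialize: done = True
Initialize: freq = 0
Entering loop: for cur in lst:
After iteration 1: cur = 4, done = False, freq = 1
After iteration 2: cur = 3, done = True, freq = 1
After iteration 3: cur = 10, done = False, freq = 2
After iteration 4: cur = 3, done = True, freq = 2
After iteration 5: cur = 2, done = False, freq = 3
After iteration 6: cur = 1, done = True, freq = 3
After iteration 7: cur = 9, done = False, freq = 3
After iteration 8: cur = 0, done = True, freq = 3
After iteration 9: cur = 2, done = False, freq = 4
After iteration 10: cur = 1, done = True, freq = 4
Loop ends.

Final answer: 4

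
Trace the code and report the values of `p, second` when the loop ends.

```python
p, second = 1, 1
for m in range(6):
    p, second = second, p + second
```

Let's trace through this code step by step.

Initialize: p = 1
Initialize: second = 1
Entering loop: for m in range(6):
After iteration 1: m = 0, p = 1, second = 2
After iteration 2: m = 1, p = 2, second = 3
After iteration 3: m = 2, p = 3, second = 5
After iteration 4: m = 3, p = 5, second = 8
After iteration 5: m = 4, p = 8, second = 13
After iteration 6: m = 5, p = 13, second = 21
Loop ends.

Final answer: 13, 21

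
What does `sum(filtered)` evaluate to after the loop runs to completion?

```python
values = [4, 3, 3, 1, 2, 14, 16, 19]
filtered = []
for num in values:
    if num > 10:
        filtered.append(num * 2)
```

Let's trace through this code step by step.

Initialize: values = [4, 3, 3, 1, 2, 14, 16, 19]
Initialize: filtered = []
Entering loop: for num in values:
After iteration 1: num = 4, filtered = []
After iteration 2: num = 3, filtered = []
After iteration 3: num = 3, filtered = []
After iteration 4: num = 1, filtered = []
After iteration 5: num = 2, filtered = []
After iteration 6: num = 14, filtered = [28]
After iteration 7: num = 16, filtered = [28, 32]
After iteration 8: num = 19, filtered = [28, 32, 38]
Loop ends.
sum(filtered) = 98

Final answer: 98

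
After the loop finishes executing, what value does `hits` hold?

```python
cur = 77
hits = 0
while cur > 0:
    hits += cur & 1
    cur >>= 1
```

Let's trace through this code step by step.

Initialize: cur = 77
Initialize: hits = 0
Entering loop: while cur > 0:
After iteration 1: cur = 38, hits = 1
After iteration 2: cur = 19, hits = 1
After iteration 3: cur = 9, hits = 2
After iteration 4: cur = 4, hits = 3
After iteration 5: cur = 2, hits = 3
After iteration 6: cur = 1, hits = 3
After iteration 7: cur = 0, hits = 4
Loop ends.

Final answer: 4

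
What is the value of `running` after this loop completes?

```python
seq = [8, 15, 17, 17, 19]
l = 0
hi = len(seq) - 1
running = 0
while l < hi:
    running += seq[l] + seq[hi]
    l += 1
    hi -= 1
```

Let's trace through this code step by step.

Initialize: seq = [8, 15, 17, 17, 19]
Initialize: l = 0
Initialize: hi = 4
Initialize: running = 0
Entering loop: while l < hi:
After iteration 1: l = 1, hi = 3, running = 27
After iteration 2: l = 2, hi = 2, running = 59
Loop ends.

Final answer: 59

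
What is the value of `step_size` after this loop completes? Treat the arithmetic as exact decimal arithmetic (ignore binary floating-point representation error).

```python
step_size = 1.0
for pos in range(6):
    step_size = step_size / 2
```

Let's trace through this code step by step.

Initialize: step_size = 1.0
Entering loop: for pos in range(6):
After iteration 1: pos = 0, step_size = 0.5
After iteration 2: pos = 1, step_size = 0.25
After iteration 3: pos = 2, step_size = 0.125
After iteration 4: pos = 3, step_size = 0.0625
After iteration 5: pos = 4, step_size = 0.03125
After iteration 6: pos = 5, step_size = 0.015625
Loop ends.

Final answer: 0.015625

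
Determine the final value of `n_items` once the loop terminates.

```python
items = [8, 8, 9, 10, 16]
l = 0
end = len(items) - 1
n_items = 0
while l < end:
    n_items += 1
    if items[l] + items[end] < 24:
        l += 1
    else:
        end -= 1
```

Let's trace through this code step by step.

Initialize: items = [8, 8, 9, 10, 16]
Initialize: l = 0
Initialize: end = 4
Initialize: n_items = 0
Entering loop: while l < end:
After iteration 1: l = 0, end = 3, n_items = 1
After iteration 2: l = 1, end = 3, n_items = 2
After iteration 3: l = 2, end = 3, n_items = 3
After iteration 4: l = 3, end = 3, n_items = 4
Loop ends.

Final answer: 4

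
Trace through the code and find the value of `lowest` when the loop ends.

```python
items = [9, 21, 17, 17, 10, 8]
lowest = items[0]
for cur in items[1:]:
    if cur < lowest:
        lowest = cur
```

Let's trace through this code step by step.

Initialize: items = [9, 21, 17, 17, 10, 8]
Initialize: lowest = 9
Entering loop: for cur in items[1:]:
After iteration 1: cur = 21, lowest = 9
After iteration 2: cur = 17, lowest = 9
After iteration 3: cur = 17, lowest = 9
After iteration 4: cur = 10, lowest = 9
After iteration 5: cur = 8, lowest = 8
Loop ends.

Final answer: 8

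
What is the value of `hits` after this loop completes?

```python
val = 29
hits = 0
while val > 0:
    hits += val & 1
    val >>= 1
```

Let's trace through this code step by step.

Initialize: val = 29
Initialize: hits = 0
Entering loop: while val > 0:
After iteration 1: val = 14, hits = 1
After iteration 2: val = 7, hits = 1
After iteration 3: val = 3, hits = 2
After iteration 4: val = 1, hits = 3
After iteration 5: val = 0, hits = 4
Loop ends.

Final answer: 4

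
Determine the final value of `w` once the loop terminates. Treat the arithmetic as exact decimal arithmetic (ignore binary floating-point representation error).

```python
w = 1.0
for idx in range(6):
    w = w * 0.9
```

Let's trace through this code step by step.

Initialize: w = 1.0
Entering loop: for idx in range(6):
After iteration 1: idx = 0, w = 0.9
After iteration 2: idx = 1, w = 0.81
After iteration 3: idx = 2, w = 0.729
After iteration 4: idx = 3, w = 0.6561
After iteration 5: idx = 4, w = 0.59049
After iteration 6: idx = 5, w = 0.531441
Loop ends.

Final answer: 0.531441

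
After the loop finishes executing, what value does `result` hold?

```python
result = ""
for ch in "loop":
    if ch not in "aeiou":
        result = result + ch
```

Let's trace through this code step by step.

Initialize: result = ''
Entering loop: for ch in "loop":
After iteration 1: ch = 'l', result = 'l'
After iteration 2: ch = 'o', result = 'l'
After iteration 3: ch = 'o', result = 'l'
After iteration 4: ch = 'p', result = 'lp'
Loop ends.

Final answer: 'lp'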